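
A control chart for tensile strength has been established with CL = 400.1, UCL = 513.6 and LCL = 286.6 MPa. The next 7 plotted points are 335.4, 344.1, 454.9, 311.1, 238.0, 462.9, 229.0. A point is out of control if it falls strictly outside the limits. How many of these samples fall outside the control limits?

Compare each point to [286.6, 513.6]: sample 5 = 238.0 < LCL; sample 7 = 229.0 < LCL.

2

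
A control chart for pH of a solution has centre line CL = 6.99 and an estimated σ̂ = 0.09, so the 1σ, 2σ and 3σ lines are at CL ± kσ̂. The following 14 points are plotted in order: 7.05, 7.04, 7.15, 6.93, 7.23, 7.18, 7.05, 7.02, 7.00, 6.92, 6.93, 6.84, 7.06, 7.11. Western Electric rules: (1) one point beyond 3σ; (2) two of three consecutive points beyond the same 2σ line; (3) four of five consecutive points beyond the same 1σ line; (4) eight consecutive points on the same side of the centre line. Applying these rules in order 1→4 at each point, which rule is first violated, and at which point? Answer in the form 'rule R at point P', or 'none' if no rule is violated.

Zone of each point (C = within 1σ̂, B = 1σ̂–2σ̂, A = 2σ̂–3σ̂, * = beyond 3σ̂; sign = side of CL): 1:+C, 2:+C, 3:+B, 4:-C, 5:+A, 6:+A, 7:+C, 8:+C, 9:+C, 10:-C, 11:-C, 12:-B, 13:+C, 14:+B
Rule 2 (two of three consecutive points beyond the same 2σ limit) is satisfied at point 6.

rule 2 at point 6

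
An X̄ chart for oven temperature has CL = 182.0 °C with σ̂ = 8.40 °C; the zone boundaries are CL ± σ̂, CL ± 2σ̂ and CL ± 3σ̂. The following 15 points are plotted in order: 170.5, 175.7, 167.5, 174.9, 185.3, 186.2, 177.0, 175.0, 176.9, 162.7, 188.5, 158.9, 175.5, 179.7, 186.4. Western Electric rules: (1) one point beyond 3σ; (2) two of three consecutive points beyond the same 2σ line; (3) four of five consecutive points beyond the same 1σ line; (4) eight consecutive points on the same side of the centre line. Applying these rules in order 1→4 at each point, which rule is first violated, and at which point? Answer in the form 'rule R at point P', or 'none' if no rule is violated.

rule 2 at point 12

Zone of each point (C = within 1σ̂, B = 1σ̂–2σ̂, A = 2σ̂–3σ̂, * = beyond 3σ̂; sign = side of CL): 1:-B, 2:-C, 3:-B, 4:-C, 5:+C, 6:+C, 7:-C, 8:-C, 9:-C, 10:-A, 11:+C, 12:-A, 13:-C, 14:-C, 15:+C
Rule 2 (two of three consecutive points beyond the same 2σ limit) is satisfied at point 12.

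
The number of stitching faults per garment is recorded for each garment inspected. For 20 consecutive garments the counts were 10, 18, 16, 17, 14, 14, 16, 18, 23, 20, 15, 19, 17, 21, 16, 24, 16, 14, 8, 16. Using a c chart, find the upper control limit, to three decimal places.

c̄ = (10 + 18 + 16 + 17 + 14 + 14 + 16 + 18 + 23 + 20 + 15 + 19 + 17 + 21 + 16 + 24 + 16 + 14 + 8 + 16) / 20 = 332 / 20 = 16.6000
UCL = c̄ + 3√c̄ = 16.6000 + 3 × √16.6000 = 16.6000 + 3 × 4.0743 = 28.8229

28.823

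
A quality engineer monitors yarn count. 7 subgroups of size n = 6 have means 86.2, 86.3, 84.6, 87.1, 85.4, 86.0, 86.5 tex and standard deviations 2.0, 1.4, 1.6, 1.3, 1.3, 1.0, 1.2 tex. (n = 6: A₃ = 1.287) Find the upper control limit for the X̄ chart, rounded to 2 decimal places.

87.82

X̄̄ = (86.2 + 86.3 + 84.6 + 87.1 + 85.4 + 86.0 + 86.5) / 7 = 86.0143
s̄ = (2.0 + 1.4 + 1.6 + 1.3 + 1.3 + 1.0 + 1.2) / 7 = 1.4000
UCL = X̄̄ + A₃·s̄ = 86.0143 + 1.287 × 1.4000 = 87.8161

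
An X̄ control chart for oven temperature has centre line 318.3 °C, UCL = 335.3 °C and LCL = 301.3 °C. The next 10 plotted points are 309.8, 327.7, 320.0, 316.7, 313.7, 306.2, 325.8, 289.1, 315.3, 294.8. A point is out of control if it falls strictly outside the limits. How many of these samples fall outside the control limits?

2

Compare each point to [301.3, 335.3]: sample 8 = 289.1 < LCL; sample 10 = 294.8 < LCL.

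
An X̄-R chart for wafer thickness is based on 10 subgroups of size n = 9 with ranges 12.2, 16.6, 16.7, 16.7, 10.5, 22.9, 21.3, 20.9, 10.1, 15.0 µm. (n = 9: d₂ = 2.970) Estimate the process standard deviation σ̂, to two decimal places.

5.48

R̄ = (12.2 + 16.6 + 16.7 + 16.7 + 10.5 + 22.9 + 21.3 + 20.9 + 10.1 + 15.0) / 10 = 16.2900
σ̂ = R̄ / d₂ = 16.2900 / 2.970 = 5.4848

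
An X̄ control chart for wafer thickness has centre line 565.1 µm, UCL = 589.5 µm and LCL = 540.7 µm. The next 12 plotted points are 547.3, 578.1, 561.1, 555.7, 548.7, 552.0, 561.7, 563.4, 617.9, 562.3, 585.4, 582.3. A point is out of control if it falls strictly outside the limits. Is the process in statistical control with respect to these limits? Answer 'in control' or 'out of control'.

Compare each point to [540.7, 589.5]: sample 9 = 617.9 > UCL.

out of control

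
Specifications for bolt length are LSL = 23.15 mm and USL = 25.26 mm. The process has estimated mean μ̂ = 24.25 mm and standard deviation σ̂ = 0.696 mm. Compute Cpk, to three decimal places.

0.484

Cpu = (USL − μ̂) / (3σ̂) = (25.26 − 24.25) / (3 × 0.696) = 0.4837; Cpl = (μ̂ − LSL) / (3σ̂) = (24.25 − 23.15) / (3 × 0.696) = 0.5268; Cpk = min(Cpu, Cpl) = 0.4837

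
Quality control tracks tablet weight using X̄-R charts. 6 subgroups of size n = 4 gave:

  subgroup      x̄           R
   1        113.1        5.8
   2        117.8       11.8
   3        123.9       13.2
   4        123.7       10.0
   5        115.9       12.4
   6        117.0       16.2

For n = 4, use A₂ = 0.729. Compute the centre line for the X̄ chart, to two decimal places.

X̄̄ = (113.1 + 117.8 + 123.9 + 123.7 + 115.9 + 117.0) / 6 = 711.4000 / 6 = 118.5667
CL = X̄̄ = 118.5667

118.57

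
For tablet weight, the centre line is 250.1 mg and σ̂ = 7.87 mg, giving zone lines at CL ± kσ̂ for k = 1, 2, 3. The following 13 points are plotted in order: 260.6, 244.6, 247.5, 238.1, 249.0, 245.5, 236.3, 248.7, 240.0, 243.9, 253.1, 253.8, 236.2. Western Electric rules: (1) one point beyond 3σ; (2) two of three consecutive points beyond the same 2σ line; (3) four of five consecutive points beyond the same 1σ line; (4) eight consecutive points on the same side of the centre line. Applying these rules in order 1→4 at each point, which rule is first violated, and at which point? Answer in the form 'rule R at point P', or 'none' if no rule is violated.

Zone of each point (C = within 1σ̂, B = 1σ̂–2σ̂, A = 2σ̂–3σ̂, * = beyond 3σ̂; sign = side of CL): 1:+B, 2:-C, 3:-C, 4:-B, 5:-C, 6:-C, 7:-B, 8:-C, 9:-B, 10:-C, 11:+C, 12:+C, 13:-B
Rule 4 (eight consecutive points on the same side of the centre line) is satisfied at point 9.

rule 4 at point 9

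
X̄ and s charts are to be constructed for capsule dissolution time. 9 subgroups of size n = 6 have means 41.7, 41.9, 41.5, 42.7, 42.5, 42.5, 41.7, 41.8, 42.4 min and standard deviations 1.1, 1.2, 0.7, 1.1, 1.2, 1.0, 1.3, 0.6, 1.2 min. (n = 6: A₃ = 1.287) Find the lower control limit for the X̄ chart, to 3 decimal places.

40.734

X̄̄ = (41.7 + 41.9 + 41.5 + 42.7 + 42.5 + 42.5 + 41.7 + 41.8 + 42.4) / 9 = 42.0778
s̄ = (1.1 + 1.2 + 0.7 + 1.1 + 1.2 + 1.0 + 1.3 + 0.6 + 1.2) / 9 = 1.0444
LCL = X̄̄ − A₃·s̄ = 42.0778 − 1.287 × 1.0444 = 40.7336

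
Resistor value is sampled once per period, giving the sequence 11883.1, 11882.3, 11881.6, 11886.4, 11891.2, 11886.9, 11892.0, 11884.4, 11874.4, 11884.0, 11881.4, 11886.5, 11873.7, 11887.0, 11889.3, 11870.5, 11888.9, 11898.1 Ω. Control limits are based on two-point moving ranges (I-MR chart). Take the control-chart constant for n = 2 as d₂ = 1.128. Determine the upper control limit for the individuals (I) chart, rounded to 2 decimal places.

11904.91

X̄ = (11883.1 + 11882.3 + 11881.6 + 11886.4 + 11891.2 + 11886.9 + 11892.0 + 11884.4 + 11874.4 + 11884.0 + 11881.4 + 11886.5 + 11873.7 + 11887.0 + 11889.3 + 11870.5 + 11888.9 + 11898.1) / 18 = 11884.5389
Moving ranges: 0.8, 0.7, 4.8, 4.8, 4.3, 5.1, 7.6, 10.0, 9.6, 2.6, 5.1, 12.8, 13.3, 2.3, 18.8, 18.4, 9.2; M̄R̄ = 130.2000 / 17 = 7.6588
UCL = X̄ + 3·M̄R̄/d₂ = 11884.5389 + 3 × 7.6588 / 1.128 = 11904.9081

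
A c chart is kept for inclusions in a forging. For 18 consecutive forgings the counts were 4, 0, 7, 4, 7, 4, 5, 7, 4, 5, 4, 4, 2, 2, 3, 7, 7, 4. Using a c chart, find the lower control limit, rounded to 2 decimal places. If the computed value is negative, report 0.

0.00

c̄ = (4 + 0 + 7 + 4 + 7 + 4 + 5 + 7 + 4 + 5 + 4 + 4 + 2 + 2 + 3 + 7 + 7 + 4) / 18 = 80 / 18 = 4.4444
LCL = c̄ − 3√c̄ = 4.4444 − 3 × 2.1082 = -1.8801 → 0 (cannot be negative)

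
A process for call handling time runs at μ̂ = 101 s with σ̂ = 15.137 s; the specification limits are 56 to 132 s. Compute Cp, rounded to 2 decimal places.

Cp = (USL − LSL) / (6σ̂) = (132 − 56) / (6 × 15.137) = 76.0000 / 90.8220 = 0.8368

0.84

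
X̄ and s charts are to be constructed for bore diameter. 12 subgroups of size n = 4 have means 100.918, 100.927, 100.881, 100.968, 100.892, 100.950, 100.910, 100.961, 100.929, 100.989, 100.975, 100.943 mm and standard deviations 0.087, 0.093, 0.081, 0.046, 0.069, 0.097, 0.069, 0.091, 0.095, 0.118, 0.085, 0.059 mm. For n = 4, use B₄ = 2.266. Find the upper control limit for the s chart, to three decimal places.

0.187

s̄ = (0.087 + 0.093 + 0.081 + 0.046 + 0.069 + 0.097 + 0.069 + 0.091 + 0.095 + 0.118 + 0.085 + 0.059) / 12 = 0.0825
UCL_s = B₄·s̄ = 2.266 × 0.0825 = 0.1869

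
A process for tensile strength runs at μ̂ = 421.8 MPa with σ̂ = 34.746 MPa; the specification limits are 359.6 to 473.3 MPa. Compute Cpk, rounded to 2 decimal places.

0.49

Cpu = (USL − μ̂) / (3σ̂) = (473.3 − 421.8) / (3 × 34.746) = 0.4941; Cpl = (μ̂ − LSL) / (3σ̂) = (421.8 − 359.6) / (3 × 34.746) = 0.5967; Cpk = min(Cpu, Cpl) = 0.4941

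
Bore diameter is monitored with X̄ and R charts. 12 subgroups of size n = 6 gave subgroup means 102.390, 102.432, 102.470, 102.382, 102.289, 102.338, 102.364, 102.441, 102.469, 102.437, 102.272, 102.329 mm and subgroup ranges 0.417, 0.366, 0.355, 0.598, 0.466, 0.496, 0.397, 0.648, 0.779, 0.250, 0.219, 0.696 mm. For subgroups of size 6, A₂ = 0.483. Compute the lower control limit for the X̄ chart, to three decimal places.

102.156

X̄̄ = (102.390 + 102.432 + 102.470 + 102.382 + 102.289 + 102.338 + 102.364 + 102.441 + 102.469 + 102.437 + 102.272 + 102.329) / 12 = 1228.6130 / 12 = 102.3844
R̄ = (0.417 + 0.366 + 0.355 + 0.598 + 0.466 + 0.496 + 0.397 + 0.648 + 0.779 + 0.250 + 0.219 + 0.696) / 12 = 5.6870 / 12 = 0.4739
LCL = X̄̄ − A₂·R̄ = 102.3844 − 0.483 × 0.4739 = 102.1555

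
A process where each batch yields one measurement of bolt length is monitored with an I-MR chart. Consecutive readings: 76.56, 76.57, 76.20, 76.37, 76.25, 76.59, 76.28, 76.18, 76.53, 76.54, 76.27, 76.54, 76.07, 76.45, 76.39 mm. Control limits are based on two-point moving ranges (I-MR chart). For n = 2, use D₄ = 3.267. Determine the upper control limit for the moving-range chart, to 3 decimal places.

Moving ranges: 0.01, 0.37, 0.17, 0.12, 0.34, 0.31, 0.10, 0.35, 0.01, 0.27, 0.27, 0.47, 0.38, 0.06; M̄R̄ = 3.2300 / 14 = 0.2307
UCL_MR = D₄·M̄R̄ = 3.267 × 0.2307 = 0.7537

0.754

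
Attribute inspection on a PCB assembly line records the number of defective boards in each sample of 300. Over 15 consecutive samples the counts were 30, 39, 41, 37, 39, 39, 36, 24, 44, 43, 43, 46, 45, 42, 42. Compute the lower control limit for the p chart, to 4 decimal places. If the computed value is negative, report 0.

p̄ = Σdᵢ / (k·n) = 590 / (15 × 300) = 0.13111
LCL = p̄ − 3·√(p̄(1−p̄)/n) = 0.13111 − 3 × 0.01949 = 0.07265

0.0727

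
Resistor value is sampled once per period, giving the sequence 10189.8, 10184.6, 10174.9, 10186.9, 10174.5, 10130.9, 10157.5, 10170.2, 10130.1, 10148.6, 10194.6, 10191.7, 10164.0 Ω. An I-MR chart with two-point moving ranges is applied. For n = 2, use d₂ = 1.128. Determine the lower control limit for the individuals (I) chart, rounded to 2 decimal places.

X̄ = (10189.8 + 10184.6 + 10174.9 + 10186.9 + 10174.5 + 10130.9 + 10157.5 + 10170.2 + 10130.1 + 10148.6 + 10194.6 + 10191.7 + 10164.0) / 13 = 10169.1000
Moving ranges: 5.2, 9.7, 12.0, 12.4, 43.6, 26.6, 12.7, 40.1, 18.5, 46.0, 2.9, 27.7; M̄R̄ = 257.4000 / 12 = 21.4500
LCL = X̄ − 3·M̄R̄/d₂ = 10169.1000 − 3 × 21.4500 / 1.128 = 10112.0521

10112.05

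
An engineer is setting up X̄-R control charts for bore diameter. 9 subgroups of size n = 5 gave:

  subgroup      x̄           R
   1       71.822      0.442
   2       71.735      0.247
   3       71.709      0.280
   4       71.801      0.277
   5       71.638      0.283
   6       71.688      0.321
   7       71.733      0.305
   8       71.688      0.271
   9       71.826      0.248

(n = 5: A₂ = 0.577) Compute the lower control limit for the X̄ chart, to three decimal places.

X̄̄ = (71.822 + 71.735 + 71.709 + 71.801 + 71.638 + 71.688 + 71.733 + 71.688 + 71.826) / 9 = 645.6400 / 9 = 71.7378
R̄ = (0.442 + 0.247 + 0.280 + 0.277 + 0.283 + 0.321 + 0.305 + 0.271 + 0.248) / 9 = 2.6740 / 9 = 0.2971
LCL = X̄̄ − A₂·R̄ = 71.7378 − 0.577 × 0.2971 = 71.5663

71.566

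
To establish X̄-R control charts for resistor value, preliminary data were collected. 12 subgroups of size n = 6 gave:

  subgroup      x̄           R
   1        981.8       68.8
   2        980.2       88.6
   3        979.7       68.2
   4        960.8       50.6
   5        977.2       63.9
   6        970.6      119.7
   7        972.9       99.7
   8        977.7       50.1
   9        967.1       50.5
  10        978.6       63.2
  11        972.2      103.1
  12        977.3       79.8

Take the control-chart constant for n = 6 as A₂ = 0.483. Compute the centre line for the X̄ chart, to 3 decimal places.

974.675

X̄̄ = (981.8 + 980.2 + 979.7 + 960.8 + 977.2 + 970.6 + 972.9 + 977.7 + 967.1 + 978.6 + 972.2 + 977.3) / 12 = 11696.1000 / 12 = 974.6750
CL = X̄̄ = 974.6750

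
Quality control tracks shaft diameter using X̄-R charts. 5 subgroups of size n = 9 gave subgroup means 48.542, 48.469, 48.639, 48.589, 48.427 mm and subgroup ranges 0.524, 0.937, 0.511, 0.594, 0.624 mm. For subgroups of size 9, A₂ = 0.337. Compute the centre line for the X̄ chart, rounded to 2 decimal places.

X̄̄ = (48.542 + 48.469 + 48.639 + 48.589 + 48.427) / 5 = 242.6660 / 5 = 48.5332
CL = X̄̄ = 48.5332

48.53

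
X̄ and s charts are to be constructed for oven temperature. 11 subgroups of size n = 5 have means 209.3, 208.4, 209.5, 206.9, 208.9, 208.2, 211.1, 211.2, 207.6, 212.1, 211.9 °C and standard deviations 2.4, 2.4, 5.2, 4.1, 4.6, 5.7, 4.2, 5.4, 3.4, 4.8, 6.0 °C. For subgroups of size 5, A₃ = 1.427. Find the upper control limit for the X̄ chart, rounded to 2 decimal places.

215.81

X̄̄ = (209.3 + 208.4 + 209.5 + 206.9 + 208.9 + 208.2 + 211.1 + 211.2 + 207.6 + 212.1 + 211.9) / 11 = 209.5545
s̄ = (2.4 + 2.4 + 5.2 + 4.1 + 4.6 + 5.7 + 4.2 + 5.4 + 3.4 + 4.8 + 6.0) / 11 = 4.3818
UCL = X̄̄ + A₃·s̄ = 209.5545 + 1.427 × 4.3818 = 215.8074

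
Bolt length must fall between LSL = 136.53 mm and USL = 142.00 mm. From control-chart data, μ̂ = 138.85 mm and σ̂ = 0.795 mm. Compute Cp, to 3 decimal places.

1.147

Cp = (USL − LSL) / (6σ̂) = (142.00 − 136.53) / (6 × 0.795) = 5.4700 / 4.7700 = 1.1468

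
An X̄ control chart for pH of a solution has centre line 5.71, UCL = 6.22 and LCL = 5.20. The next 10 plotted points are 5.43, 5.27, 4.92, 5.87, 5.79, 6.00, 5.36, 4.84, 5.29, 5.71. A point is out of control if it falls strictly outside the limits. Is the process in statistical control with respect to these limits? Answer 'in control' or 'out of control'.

out of control

Compare each point to [5.20, 6.22]: sample 3 = 4.92 < LCL; sample 8 = 4.84 < LCL.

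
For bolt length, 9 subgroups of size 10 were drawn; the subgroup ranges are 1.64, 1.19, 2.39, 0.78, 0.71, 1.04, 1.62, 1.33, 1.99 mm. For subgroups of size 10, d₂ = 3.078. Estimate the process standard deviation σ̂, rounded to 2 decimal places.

0.46

R̄ = (1.64 + 1.19 + 2.39 + 0.78 + 0.71 + 1.04 + 1.62 + 1.33 + 1.99) / 9 = 1.4100
σ̂ = R̄ / d₂ = 1.4100 / 3.078 = 0.4581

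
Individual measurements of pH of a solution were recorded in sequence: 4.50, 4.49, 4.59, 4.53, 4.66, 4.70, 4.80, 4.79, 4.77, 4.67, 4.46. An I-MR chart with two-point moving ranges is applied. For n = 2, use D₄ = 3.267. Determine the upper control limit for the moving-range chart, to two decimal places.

Moving ranges: 0.01, 0.10, 0.06, 0.13, 0.04, 0.10, 0.01, 0.02, 0.10, 0.21; M̄R̄ = 0.7800 / 10 = 0.0780
UCL_MR = D₄·M̄R̄ = 3.267 × 0.0780 = 0.2548

0.25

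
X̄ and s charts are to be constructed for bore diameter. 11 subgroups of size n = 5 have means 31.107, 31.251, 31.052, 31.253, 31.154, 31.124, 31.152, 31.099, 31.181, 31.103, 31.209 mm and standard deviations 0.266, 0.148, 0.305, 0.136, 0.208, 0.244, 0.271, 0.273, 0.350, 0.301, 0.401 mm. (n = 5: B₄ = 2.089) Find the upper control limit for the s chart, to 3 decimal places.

s̄ = (0.266 + 0.148 + 0.305 + 0.136 + 0.208 + 0.244 + 0.271 + 0.273 + 0.350 + 0.301 + 0.401) / 11 = 0.2639
UCL_s = B₄·s̄ = 2.089 × 0.2639 = 0.5513

0.551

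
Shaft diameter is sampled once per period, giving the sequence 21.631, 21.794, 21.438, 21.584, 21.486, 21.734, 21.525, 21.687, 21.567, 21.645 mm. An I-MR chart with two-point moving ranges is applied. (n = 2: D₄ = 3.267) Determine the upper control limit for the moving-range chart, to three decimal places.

0.574

Moving ranges: 0.163, 0.356, 0.146, 0.098, 0.248, 0.209, 0.162, 0.120, 0.078; M̄R̄ = 1.5800 / 9 = 0.1756
UCL_MR = D₄·M̄R̄ = 3.267 × 0.1756 = 0.5735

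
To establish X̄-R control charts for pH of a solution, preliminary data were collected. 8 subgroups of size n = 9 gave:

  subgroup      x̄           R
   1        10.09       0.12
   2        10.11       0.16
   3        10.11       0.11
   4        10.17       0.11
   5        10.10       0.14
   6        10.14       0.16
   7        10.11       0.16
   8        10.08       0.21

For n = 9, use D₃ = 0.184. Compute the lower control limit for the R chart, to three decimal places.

R̄ = (0.12 + 0.16 + 0.11 + 0.11 + 0.14 + 0.16 + 0.16 + 0.21) / 8 = 1.1700 / 8 = 0.1462
LCL_R = D₃·R̄ = 0.184 × 0.1462 = 0.0269

0.027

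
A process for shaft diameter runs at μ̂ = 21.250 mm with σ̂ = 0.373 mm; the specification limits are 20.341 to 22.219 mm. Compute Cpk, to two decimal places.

Cpu = (USL − μ̂) / (3σ̂) = (22.219 − 21.250) / (3 × 0.373) = 0.8660; Cpl = (μ̂ − LSL) / (3σ̂) = (21.250 − 20.341) / (3 × 0.373) = 0.8123; Cpk = min(Cpu, Cpl) = 0.8123

0.81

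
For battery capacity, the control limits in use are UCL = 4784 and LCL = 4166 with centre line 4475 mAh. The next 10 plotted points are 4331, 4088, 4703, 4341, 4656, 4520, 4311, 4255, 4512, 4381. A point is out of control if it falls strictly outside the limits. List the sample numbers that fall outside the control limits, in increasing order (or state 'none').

2

Compare each point to [4166, 4784]: sample 2 = 4088 < LCL.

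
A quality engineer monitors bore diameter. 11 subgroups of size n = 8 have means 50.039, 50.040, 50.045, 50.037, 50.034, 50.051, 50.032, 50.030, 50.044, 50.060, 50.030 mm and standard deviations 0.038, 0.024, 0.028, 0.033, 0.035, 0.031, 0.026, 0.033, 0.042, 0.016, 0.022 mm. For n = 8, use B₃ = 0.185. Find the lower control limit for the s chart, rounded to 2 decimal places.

s̄ = (0.038 + 0.024 + 0.028 + 0.033 + 0.035 + 0.031 + 0.026 + 0.033 + 0.042 + 0.016 + 0.022) / 11 = 0.0298
LCL_s = B₃·s̄ = 0.185 × 0.0298 = 0.0055

0.01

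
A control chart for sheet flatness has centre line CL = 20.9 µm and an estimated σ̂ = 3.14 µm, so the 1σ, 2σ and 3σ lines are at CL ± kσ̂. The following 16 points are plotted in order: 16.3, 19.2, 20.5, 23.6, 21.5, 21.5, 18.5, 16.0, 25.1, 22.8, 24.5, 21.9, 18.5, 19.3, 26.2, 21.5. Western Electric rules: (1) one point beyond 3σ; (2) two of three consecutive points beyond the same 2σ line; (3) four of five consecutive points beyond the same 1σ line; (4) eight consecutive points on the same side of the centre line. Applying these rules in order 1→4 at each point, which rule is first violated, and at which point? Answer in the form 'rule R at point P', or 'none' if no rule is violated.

none

Zone of each point (C = within 1σ̂, B = 1σ̂–2σ̂, A = 2σ̂–3σ̂, * = beyond 3σ̂; sign = side of CL): 1:-B, 2:-C, 3:-C, 4:+C, 5:+C, 6:+C, 7:-C, 8:-B, 9:+B, 10:+C, 11:+B, 12:+C, 13:-C, 14:-C, 15:+B, 16:+C
No rule fires across all 16 points.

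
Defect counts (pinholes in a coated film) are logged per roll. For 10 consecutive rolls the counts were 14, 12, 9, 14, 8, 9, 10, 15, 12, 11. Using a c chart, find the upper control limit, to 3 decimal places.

c̄ = (14 + 12 + 9 + 14 + 8 + 9 + 10 + 15 + 12 + 11) / 10 = 114 / 10 = 11.4000
UCL = c̄ + 3√c̄ = 11.4000 + 3 × √11.4000 = 11.4000 + 3 × 3.3764 = 21.5292

21.529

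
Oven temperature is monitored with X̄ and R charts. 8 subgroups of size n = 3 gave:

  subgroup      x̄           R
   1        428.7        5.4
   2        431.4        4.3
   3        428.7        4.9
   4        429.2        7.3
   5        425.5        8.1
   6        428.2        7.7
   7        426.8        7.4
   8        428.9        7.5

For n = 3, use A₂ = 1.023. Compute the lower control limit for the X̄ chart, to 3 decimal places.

421.699

X̄̄ = (428.7 + 431.4 + 428.7 + 429.2 + 425.5 + 428.2 + 426.8 + 428.9) / 8 = 3427.4000 / 8 = 428.4250
R̄ = (5.4 + 4.3 + 4.9 + 7.3 + 8.1 + 7.7 + 7.4 + 7.5) / 8 = 52.6000 / 8 = 6.5750
LCL = X̄̄ − A₂·R̄ = 428.4250 − 1.023 × 6.5750 = 421.6988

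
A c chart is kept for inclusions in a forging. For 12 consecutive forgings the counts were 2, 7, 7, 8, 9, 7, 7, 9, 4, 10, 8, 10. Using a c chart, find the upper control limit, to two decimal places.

c̄ = (2 + 7 + 7 + 8 + 9 + 7 + 7 + 9 + 4 + 10 + 8 + 10) / 12 = 88 / 12 = 7.3333
UCL = c̄ + 3√c̄ = 7.3333 + 3 × √7.3333 = 7.3333 + 3 × 2.7080 = 15.4574

15.46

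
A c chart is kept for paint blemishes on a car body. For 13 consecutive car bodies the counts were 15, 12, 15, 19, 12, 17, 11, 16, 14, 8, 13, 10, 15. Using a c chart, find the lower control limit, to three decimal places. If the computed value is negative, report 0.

2.546

c̄ = (15 + 12 + 15 + 19 + 12 + 17 + 11 + 16 + 14 + 8 + 13 + 10 + 15) / 13 = 177 / 13 = 13.6154
LCL = c̄ − 3√c̄ = 13.6154 − 3 × 3.6899 = 2.5457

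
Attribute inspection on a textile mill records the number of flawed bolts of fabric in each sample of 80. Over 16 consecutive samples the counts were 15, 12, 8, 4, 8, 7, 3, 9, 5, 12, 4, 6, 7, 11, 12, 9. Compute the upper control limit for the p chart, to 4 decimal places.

p̄ = Σdᵢ / (k·n) = 132 / (16 × 80) = 0.10312
UCL = p̄ + 3·√(p̄(1−p̄)/n) = 0.10312 + 3 × √(0.10312×0.89687/80) = 0.10312 + 3 × 0.03400 = 0.20513

0.2051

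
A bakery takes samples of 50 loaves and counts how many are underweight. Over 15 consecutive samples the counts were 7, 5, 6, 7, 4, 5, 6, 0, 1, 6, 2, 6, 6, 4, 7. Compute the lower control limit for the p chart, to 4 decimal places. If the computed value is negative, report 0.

0.0000

p̄ = Σdᵢ / (k·n) = 72 / (15 × 50) = 0.09600
LCL = p̄ − 3·√(p̄(1−p̄)/n) = 0.09600 − 3 × 0.04166 = -0.02898 → 0 (negative, so LCL = 0)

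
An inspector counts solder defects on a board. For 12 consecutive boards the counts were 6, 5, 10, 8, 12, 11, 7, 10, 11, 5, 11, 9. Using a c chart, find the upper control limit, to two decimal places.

17.62

c̄ = (6 + 5 + 10 + 8 + 12 + 11 + 7 + 10 + 11 + 5 + 11 + 9) / 12 = 105 / 12 = 8.7500
UCL = c̄ + 3√c̄ = 8.7500 + 3 × √8.7500 = 8.7500 + 3 × 2.9580 = 17.6241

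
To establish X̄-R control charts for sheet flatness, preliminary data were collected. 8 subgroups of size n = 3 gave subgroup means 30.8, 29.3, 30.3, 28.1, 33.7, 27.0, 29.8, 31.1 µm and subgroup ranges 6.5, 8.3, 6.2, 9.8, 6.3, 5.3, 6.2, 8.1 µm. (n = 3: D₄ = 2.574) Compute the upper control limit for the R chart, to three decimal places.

R̄ = (6.5 + 8.3 + 6.2 + 9.8 + 6.3 + 5.3 + 6.2 + 8.1) / 8 = 56.7000 / 8 = 7.0875
UCL_R = D₄·R̄ = 2.574 × 7.0875 = 18.2432

18.243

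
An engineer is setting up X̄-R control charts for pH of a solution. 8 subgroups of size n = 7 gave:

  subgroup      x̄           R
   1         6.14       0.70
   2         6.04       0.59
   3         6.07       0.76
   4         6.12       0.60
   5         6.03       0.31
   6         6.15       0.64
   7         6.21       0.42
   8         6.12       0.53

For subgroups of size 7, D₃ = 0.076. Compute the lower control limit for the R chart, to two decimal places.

R̄ = (0.70 + 0.59 + 0.76 + 0.60 + 0.31 + 0.64 + 0.42 + 0.53) / 8 = 4.5500 / 8 = 0.5687
LCL_R = D₃·R̄ = 0.076 × 0.5687 = 0.0432

0.04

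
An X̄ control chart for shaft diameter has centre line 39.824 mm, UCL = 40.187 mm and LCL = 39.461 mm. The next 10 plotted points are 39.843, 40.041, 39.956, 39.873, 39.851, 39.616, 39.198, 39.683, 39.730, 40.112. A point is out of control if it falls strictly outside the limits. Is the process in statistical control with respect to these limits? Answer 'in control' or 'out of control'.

out of control

Compare each point to [39.461, 40.187]: sample 7 = 39.198 < LCL.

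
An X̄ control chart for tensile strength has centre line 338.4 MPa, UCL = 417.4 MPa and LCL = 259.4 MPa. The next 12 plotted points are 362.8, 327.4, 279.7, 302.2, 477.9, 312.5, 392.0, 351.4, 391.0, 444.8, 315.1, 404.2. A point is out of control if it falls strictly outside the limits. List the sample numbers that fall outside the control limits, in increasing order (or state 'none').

Compare each point to [259.4, 417.4]: sample 5 = 477.9 > UCL; sample 10 = 444.8 > UCL.

5, 10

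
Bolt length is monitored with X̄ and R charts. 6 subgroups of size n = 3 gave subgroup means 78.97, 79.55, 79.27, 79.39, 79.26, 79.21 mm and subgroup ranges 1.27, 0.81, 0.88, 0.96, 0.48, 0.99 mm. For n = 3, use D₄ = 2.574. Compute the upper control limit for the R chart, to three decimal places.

2.312

R̄ = (1.27 + 0.81 + 0.88 + 0.96 + 0.48 + 0.99) / 6 = 5.3900 / 6 = 0.8983
UCL_R = D₄·R̄ = 2.574 × 0.8983 = 2.3123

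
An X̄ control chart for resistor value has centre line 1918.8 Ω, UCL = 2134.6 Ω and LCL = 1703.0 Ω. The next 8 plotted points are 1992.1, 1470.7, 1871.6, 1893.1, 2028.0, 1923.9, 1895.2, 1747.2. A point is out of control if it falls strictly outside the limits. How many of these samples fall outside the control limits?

Compare each point to [1703.0, 2134.6]: sample 2 = 1470.7 < LCL.

1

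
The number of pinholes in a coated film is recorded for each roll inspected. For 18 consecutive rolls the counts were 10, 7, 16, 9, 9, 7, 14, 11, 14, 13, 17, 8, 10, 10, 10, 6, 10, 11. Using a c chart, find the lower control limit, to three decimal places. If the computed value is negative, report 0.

0.869

c̄ = (10 + 7 + 16 + 9 + 9 + 7 + 14 + 11 + 14 + 13 + 17 + 8 + 10 + 10 + 10 + 6 + 10 + 11) / 18 = 192 / 18 = 10.6667
LCL = c̄ − 3√c̄ = 10.6667 − 3 × 3.2660 = 0.8687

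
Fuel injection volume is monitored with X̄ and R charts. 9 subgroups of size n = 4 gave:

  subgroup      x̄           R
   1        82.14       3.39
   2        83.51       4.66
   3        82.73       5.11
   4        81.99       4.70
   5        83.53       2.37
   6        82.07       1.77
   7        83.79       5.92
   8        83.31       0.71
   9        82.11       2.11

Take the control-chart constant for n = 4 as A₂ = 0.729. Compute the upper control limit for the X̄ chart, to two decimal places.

85.29

X̄̄ = (82.14 + 83.51 + 82.73 + 81.99 + 83.53 + 82.07 + 83.79 + 83.31 + 82.11) / 9 = 745.1800 / 9 = 82.7978
R̄ = (3.39 + 4.66 + 5.11 + 4.70 + 2.37 + 1.77 + 5.92 + 0.71 + 2.11) / 9 = 30.7400 / 9 = 3.4156
UCL = X̄̄ + A₂·R̄ = 82.7978 + 0.729 × 3.4156 = 85.2877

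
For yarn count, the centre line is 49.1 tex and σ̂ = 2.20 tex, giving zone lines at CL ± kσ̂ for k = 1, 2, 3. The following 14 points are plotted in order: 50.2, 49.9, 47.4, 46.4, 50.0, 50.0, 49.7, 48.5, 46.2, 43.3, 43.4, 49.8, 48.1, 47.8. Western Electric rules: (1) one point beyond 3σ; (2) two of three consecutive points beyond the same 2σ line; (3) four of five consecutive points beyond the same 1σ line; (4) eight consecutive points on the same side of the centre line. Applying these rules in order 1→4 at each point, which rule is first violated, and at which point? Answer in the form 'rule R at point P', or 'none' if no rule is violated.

Zone of each point (C = within 1σ̂, B = 1σ̂–2σ̂, A = 2σ̂–3σ̂, * = beyond 3σ̂; sign = side of CL): 1:+C, 2:+C, 3:-C, 4:-B, 5:+C, 6:+C, 7:+C, 8:-C, 9:-B, 10:-A, 11:-A, 12:+C, 13:-C, 14:-C
Rule 2 (two of three consecutive points beyond the same 2σ limit) is satisfied at point 11.

rule 2 at point 11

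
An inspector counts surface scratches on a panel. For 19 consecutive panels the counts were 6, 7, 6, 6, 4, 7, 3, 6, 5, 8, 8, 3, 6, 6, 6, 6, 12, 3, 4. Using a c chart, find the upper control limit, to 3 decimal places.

13.178

c̄ = (6 + 7 + 6 + 6 + 4 + 7 + 3 + 6 + 5 + 8 + 8 + 3 + 6 + 6 + 6 + 6 + 12 + 3 + 4) / 19 = 112 / 19 = 5.8947
UCL = c̄ + 3√c̄ = 5.8947 + 3 × √5.8947 = 5.8947 + 3 × 2.4279 = 13.1785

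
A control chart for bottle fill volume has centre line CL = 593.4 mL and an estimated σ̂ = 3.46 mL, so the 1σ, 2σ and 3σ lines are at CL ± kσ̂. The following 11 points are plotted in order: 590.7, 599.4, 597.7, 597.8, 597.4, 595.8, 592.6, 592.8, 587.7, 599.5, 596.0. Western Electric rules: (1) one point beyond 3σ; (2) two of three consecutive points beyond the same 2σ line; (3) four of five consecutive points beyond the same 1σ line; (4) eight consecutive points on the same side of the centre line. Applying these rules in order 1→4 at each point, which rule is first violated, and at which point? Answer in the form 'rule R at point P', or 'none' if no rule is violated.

rule 3 at point 5

Zone of each point (C = within 1σ̂, B = 1σ̂–2σ̂, A = 2σ̂–3σ̂, * = beyond 3σ̂; sign = side of CL): 1:-C, 2:+B, 3:+B, 4:+B, 5:+B, 6:+C, 7:-C, 8:-C, 9:-B, 10:+B, 11:+C
Rule 3 (four of five consecutive points beyond the same 1σ limit) is satisfied at point 5.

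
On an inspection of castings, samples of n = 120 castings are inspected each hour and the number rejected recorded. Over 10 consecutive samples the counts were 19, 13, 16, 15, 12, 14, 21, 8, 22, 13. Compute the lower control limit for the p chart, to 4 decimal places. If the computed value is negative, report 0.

0.0362

p̄ = Σdᵢ / (k·n) = 153 / (10 × 120) = 0.12750
LCL = p̄ − 3·√(p̄(1−p̄)/n) = 0.12750 − 3 × 0.03045 = 0.03616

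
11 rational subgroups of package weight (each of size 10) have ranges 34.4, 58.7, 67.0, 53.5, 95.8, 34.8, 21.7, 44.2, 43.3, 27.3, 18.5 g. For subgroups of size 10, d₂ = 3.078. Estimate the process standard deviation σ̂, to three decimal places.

14.744

R̄ = (34.4 + 58.7 + 67.0 + 53.5 + 95.8 + 34.8 + 21.7 + 44.2 + 43.3 + 27.3 + 18.5) / 11 = 45.3818
σ̂ = R̄ / d₂ = 45.3818 / 3.078 = 14.7439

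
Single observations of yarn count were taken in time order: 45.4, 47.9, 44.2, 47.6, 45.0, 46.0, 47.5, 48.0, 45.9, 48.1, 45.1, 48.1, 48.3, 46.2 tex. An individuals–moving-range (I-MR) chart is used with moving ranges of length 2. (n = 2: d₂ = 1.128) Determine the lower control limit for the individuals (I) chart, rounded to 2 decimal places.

40.98

X̄ = (45.4 + 47.9 + 44.2 + 47.6 + 45.0 + 46.0 + 47.5 + 48.0 + 45.9 + 48.1 + 45.1 + 48.1 + 48.3 + 46.2) / 14 = 46.6643
Moving ranges: 2.5, 3.7, 3.4, 2.6, 1.0, 1.5, 0.5, 2.1, 2.2, 3.0, 3.0, 0.2, 2.1; M̄R̄ = 27.8000 / 13 = 2.1385
LCL = X̄ − 3·M̄R̄/d₂ = 46.6643 − 3 × 2.1385 / 1.128 = 40.9769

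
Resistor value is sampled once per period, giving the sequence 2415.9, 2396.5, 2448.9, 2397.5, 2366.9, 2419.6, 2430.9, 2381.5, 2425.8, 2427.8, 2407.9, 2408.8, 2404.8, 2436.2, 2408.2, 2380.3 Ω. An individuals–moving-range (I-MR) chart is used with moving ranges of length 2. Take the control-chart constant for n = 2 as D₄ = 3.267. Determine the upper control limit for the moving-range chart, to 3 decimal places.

Moving ranges: 19.4, 52.4, 51.4, 30.6, 52.7, 11.3, 49.4, 44.3, 2.0, 19.9, 0.9, 4.0, 31.4, 28.0, 27.9; M̄R̄ = 425.6000 / 15 = 28.3733
UCL_MR = D₄·M̄R̄ = 3.267 × 28.3733 = 92.6957

92.696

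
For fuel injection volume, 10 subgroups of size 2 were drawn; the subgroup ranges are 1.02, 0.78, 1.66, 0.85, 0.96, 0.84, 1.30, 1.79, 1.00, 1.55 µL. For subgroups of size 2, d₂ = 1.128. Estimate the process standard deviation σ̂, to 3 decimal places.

1.042

R̄ = (1.02 + 0.78 + 1.66 + 0.85 + 0.96 + 0.84 + 1.30 + 1.79 + 1.00 + 1.55) / 10 = 1.1750
σ̂ = R̄ / d₂ = 1.1750 / 1.128 = 1.0417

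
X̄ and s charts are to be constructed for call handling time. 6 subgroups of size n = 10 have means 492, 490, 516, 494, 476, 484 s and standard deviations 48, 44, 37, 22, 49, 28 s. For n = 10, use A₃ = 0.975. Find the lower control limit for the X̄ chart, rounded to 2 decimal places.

454.95

X̄̄ = (492 + 490 + 516 + 494 + 476 + 484) / 6 = 492.0000
s̄ = (48 + 44 + 37 + 22 + 49 + 28) / 6 = 38.0000
LCL = X̄̄ − A₃·s̄ = 492.0000 − 0.975 × 38.0000 = 454.9500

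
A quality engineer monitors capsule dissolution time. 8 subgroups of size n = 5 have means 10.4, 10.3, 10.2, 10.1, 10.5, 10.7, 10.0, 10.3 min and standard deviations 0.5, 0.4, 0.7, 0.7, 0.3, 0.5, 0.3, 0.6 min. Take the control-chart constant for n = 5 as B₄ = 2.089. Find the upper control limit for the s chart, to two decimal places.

s̄ = (0.5 + 0.4 + 0.7 + 0.7 + 0.3 + 0.5 + 0.3 + 0.6) / 8 = 0.5000
UCL_s = B₄·s̄ = 2.089 × 0.5000 = 1.0445

1.04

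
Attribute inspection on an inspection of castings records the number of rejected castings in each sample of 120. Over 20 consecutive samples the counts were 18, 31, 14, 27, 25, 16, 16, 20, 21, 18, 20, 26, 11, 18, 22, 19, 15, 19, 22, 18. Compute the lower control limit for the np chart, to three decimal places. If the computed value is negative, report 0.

7.602

p̄ = Σdᵢ / (k·n) = 396 / (20 × 120) = 0.16500
LCL = np̄ − 3·√(np̄(1−p̄)) = 19.8000 − 3 × 4.0661 = 7.6018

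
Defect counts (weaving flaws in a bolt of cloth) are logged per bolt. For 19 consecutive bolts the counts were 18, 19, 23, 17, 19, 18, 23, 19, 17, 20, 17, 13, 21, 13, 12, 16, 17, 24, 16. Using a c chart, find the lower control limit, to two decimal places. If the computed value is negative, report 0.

5.27

c̄ = (18 + 19 + 23 + 17 + 19 + 18 + 23 + 19 + 17 + 20 + 17 + 13 + 21 + 13 + 12 + 16 + 17 + 24 + 16) / 19 = 342 / 19 = 18.0000
LCL = c̄ − 3√c̄ = 18.0000 − 3 × 4.2426 = 5.2721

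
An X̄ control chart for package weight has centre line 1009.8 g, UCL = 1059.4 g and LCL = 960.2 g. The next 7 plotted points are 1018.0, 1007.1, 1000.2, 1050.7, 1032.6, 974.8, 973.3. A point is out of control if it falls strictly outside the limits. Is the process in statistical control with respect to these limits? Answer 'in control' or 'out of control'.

in control

All 7 points lie within [960.2, 1059.4].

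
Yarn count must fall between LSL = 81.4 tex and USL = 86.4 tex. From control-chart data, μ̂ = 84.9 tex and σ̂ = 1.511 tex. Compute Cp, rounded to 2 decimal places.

Cp = (USL − LSL) / (6σ̂) = (86.4 − 81.4) / (6 × 1.511) = 5.0000 / 9.0660 = 0.5515

0.55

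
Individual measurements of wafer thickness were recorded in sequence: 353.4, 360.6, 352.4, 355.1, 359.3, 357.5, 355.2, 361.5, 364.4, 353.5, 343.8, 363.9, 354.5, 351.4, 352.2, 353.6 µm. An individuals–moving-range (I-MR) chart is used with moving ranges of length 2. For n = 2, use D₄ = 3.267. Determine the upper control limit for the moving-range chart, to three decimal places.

19.820

Moving ranges: 7.2, 8.2, 2.7, 4.2, 1.8, 2.3, 6.3, 2.9, 10.9, 9.7, 20.1, 9.4, 3.1, 0.8, 1.4; M̄R̄ = 91.0000 / 15 = 6.0667
UCL_MR = D₄·M̄R̄ = 3.267 × 6.0667 = 19.8198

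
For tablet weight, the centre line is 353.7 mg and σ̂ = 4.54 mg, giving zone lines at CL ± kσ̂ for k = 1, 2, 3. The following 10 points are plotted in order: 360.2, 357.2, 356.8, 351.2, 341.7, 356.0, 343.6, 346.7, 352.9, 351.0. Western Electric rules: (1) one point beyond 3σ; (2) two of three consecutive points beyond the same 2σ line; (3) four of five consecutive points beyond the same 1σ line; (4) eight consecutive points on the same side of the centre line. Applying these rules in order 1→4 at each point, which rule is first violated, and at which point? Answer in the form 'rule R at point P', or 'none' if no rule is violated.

rule 2 at point 7

Zone of each point (C = within 1σ̂, B = 1σ̂–2σ̂, A = 2σ̂–3σ̂, * = beyond 3σ̂; sign = side of CL): 1:+B, 2:+C, 3:+C, 4:-C, 5:-A, 6:+C, 7:-A, 8:-B, 9:-C, 10:-C
Rule 2 (two of three consecutive points beyond the same 2σ limit) is satisfied at point 7.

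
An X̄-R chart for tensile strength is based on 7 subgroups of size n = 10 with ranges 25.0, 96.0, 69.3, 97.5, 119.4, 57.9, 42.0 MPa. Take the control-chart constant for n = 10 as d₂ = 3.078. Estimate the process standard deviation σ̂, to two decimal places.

R̄ = (25.0 + 96.0 + 69.3 + 97.5 + 119.4 + 57.9 + 42.0) / 7 = 72.4429
σ̂ = R̄ / d₂ = 72.4429 / 3.078 = 23.5357

23.54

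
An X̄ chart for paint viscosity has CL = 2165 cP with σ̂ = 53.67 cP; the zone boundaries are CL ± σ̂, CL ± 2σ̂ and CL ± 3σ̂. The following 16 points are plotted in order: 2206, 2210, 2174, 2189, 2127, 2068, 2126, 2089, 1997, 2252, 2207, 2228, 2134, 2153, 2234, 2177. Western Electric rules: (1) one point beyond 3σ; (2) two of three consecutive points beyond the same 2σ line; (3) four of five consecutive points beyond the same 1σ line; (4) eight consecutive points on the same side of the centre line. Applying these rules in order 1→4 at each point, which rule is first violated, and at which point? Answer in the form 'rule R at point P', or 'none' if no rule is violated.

rule 1 at point 9

Zone of each point (C = within 1σ̂, B = 1σ̂–2σ̂, A = 2σ̂–3σ̂, * = beyond 3σ̂; sign = side of CL): 1:+C, 2:+C, 3:+C, 4:+C, 5:-C, 6:-B, 7:-C, 8:-B, 9:-*, 10:+B, 11:+C, 12:+B, 13:-C, 14:-C, 15:+B, 16:+C
Rule 1 (one point beyond the 3σ limits) is satisfied at point 9.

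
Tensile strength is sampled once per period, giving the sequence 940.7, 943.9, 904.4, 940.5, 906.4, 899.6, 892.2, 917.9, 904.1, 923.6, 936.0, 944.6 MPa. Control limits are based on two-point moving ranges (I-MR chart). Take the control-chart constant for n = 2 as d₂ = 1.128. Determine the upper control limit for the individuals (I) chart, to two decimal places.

971.23

X̄ = (940.7 + 943.9 + 904.4 + 940.5 + 906.4 + 899.6 + 892.2 + 917.9 + 904.1 + 923.6 + 936.0 + 944.6) / 12 = 921.1583
Moving ranges: 3.2, 39.5, 36.1, 34.1, 6.8, 7.4, 25.7, 13.8, 19.5, 12.4, 8.6; M̄R̄ = 207.1000 / 11 = 18.8273
UCL = X̄ + 3·M̄R̄/d₂ = 921.1583 + 3 × 18.8273 / 1.128 = 971.2309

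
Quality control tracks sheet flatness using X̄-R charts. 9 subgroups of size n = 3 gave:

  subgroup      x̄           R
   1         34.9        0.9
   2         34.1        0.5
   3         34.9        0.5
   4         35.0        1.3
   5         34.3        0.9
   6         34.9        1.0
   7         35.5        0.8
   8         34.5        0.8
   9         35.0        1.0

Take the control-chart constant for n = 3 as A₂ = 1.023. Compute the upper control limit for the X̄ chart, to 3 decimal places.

35.664

X̄̄ = (34.9 + 34.1 + 34.9 + 35.0 + 34.3 + 34.9 + 35.5 + 34.5 + 35.0) / 9 = 313.1000 / 9 = 34.7889
R̄ = (0.9 + 0.5 + 0.5 + 1.3 + 0.9 + 1.0 + 0.8 + 0.8 + 1.0) / 9 = 7.7000 / 9 = 0.8556
UCL = X̄̄ + A₂·R̄ = 34.7889 + 1.023 × 0.8556 = 35.6641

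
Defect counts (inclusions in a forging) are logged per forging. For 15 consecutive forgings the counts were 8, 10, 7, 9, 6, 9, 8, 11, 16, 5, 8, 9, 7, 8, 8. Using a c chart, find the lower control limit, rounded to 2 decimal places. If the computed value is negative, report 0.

0.00

c̄ = (8 + 10 + 7 + 9 + 6 + 9 + 8 + 11 + 16 + 5 + 8 + 9 + 7 + 8 + 8) / 15 = 129 / 15 = 8.6000
LCL = c̄ − 3√c̄ = 8.6000 − 3 × 2.9326 = -0.1977 → 0 (cannot be negative)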